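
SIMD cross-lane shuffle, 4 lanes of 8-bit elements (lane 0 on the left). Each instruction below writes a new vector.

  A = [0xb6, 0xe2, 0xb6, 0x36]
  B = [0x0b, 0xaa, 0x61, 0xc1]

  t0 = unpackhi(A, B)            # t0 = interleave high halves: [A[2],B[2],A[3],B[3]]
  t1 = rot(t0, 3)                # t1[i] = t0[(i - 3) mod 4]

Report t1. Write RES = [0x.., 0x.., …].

RES = [ 0x61  0x36  0xc1  0xb6 ]

  t0: b6 61 36 c1
  t1: 61 36 c1 b6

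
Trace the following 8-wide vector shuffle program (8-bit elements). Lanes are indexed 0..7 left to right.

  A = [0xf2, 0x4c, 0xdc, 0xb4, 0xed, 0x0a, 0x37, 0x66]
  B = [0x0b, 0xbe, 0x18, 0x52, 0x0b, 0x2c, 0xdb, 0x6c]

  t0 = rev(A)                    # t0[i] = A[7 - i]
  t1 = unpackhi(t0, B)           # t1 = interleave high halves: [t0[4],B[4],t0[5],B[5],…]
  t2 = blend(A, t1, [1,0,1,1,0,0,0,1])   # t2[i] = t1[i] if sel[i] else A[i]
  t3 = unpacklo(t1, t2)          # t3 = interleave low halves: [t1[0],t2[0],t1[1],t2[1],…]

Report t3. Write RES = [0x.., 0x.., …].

→ t0 |66|37|0a|ed|b4|dc|4c|f2|
→ t1 |b4|0b|dc|2c|4c|db|f2|6c|
→ t2 |b4|4c|dc|2c|ed|0a|37|6c|
→ t3 |b4|b4|0b|4c|dc|dc|2c|2c|

RES = [ 0xb4  0xb4  0x0b  0x4c  0xdc  0xdc  0x2c  0x2c ]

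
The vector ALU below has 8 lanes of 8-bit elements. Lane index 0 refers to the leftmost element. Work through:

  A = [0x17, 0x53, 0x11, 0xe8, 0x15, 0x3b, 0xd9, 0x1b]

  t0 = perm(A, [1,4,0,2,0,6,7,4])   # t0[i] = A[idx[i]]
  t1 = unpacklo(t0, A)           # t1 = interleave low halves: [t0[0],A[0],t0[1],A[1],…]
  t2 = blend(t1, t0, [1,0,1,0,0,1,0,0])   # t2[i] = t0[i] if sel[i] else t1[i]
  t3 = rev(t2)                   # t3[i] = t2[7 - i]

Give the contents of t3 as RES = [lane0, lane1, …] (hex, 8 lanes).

t0 = [0x53, 0x15, 0x17, 0x11, 0x17, 0xd9, 0x1b, 0x15]
t1 = [0x53, 0x17, 0x15, 0x53, 0x17, 0x11, 0x11, 0xe8]
t2 = [0x53, 0x17, 0x17, 0x53, 0x17, 0xd9, 0x11, 0xe8]
t3 = [0xe8, 0x11, 0xd9, 0x17, 0x53, 0x17, 0x17, 0x53]

RES = [0xe8, 0x11, 0xd9, 0x17, 0x53, 0x17, 0x17, 0x53]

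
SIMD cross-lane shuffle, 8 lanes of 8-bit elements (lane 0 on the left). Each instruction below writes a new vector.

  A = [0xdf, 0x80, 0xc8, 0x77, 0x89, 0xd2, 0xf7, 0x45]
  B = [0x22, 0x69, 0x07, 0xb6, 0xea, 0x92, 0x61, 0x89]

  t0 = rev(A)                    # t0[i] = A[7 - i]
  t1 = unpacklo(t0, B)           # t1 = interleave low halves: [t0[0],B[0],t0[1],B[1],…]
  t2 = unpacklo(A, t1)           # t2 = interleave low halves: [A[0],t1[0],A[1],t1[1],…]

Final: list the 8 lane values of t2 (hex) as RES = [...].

RES = [ 0xdf  0x45  0x80  0x22  0xc8  0xf7  0x77  0x69 ]

  t0: 45 f7 d2 89 77 c8 80 df
  t1: 45 22 f7 69 d2 07 89 b6
  t2: df 45 80 22 c8 f7 77 69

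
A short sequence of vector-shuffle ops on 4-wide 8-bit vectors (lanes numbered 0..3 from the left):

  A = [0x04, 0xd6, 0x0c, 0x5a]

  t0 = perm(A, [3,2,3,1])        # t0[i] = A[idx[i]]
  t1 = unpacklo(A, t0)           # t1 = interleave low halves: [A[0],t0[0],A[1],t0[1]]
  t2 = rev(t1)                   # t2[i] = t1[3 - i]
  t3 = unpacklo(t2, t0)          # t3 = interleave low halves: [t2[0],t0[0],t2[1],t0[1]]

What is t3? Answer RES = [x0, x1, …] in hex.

t0 = [0x5a, 0x0c, 0x5a, 0xd6]
t1 = [0x04, 0x5a, 0xd6, 0x0c]
t2 = [0x0c, 0xd6, 0x5a, 0x04]
t3 = [0x0c, 0x5a, 0xd6, 0x0c]

RES = [ 0x0c  0x5a  0xd6  0x0c ]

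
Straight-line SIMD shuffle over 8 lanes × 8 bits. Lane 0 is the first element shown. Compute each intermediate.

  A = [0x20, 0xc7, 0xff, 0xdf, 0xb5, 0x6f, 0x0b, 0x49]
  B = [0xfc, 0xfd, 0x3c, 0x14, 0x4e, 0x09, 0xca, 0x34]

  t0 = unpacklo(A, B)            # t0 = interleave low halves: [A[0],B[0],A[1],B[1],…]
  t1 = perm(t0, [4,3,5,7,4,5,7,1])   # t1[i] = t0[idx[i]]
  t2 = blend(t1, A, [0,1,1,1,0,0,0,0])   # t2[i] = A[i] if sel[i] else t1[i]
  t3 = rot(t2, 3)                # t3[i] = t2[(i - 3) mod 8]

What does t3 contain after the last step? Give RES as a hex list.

RES = [ 0x3c  0x14  0xfc  0xff  0xc7  0xff  0xdf  0xff ]

  t0: 20 fc c7 fd ff 3c df 14
  t1: ff fd 3c 14 ff 3c 14 fc
  t2: ff c7 ff df ff 3c 14 fc
  t3: 3c 14 fc ff c7 ff df ff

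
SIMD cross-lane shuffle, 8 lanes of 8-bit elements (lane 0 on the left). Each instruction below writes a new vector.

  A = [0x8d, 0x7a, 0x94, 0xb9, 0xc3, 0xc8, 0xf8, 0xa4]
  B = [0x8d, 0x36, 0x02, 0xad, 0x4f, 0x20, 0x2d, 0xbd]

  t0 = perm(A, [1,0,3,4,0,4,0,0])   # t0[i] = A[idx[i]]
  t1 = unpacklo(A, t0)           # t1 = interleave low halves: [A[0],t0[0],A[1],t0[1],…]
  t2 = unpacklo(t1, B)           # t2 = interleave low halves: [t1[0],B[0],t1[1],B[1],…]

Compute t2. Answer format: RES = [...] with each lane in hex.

→ t0 |7a|8d|b9|c3|8d|c3|8d|8d|
→ t1 |8d|7a|7a|8d|94|b9|b9|c3|
→ t2 |8d|8d|7a|36|7a|02|8d|ad|

RES = [0x8d, 0x8d, 0x7a, 0x36, 0x7a, 0x02, 0x8d, 0xad]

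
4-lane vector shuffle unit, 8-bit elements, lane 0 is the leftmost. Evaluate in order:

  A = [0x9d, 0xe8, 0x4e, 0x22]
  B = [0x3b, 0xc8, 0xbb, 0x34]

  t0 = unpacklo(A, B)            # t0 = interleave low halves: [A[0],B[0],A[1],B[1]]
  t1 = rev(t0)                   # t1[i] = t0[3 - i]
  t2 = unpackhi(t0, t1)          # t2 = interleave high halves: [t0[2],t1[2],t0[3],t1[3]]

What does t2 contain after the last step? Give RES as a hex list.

RES = [ 0xe8  0x3b  0xc8  0x9d ]

  t0: 9d 3b e8 c8
  t1: c8 e8 3b 9d
  t2: e8 3b c8 9d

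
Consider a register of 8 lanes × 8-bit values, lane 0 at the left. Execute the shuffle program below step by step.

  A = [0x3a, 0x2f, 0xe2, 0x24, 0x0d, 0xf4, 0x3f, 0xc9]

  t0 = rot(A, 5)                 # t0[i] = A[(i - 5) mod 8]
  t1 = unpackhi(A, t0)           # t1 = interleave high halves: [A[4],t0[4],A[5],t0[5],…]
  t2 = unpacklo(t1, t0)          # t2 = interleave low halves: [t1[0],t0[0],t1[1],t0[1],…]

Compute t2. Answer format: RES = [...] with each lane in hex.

  t0: 24 0d f4 3f c9 3a 2f e2
  t1: 0d c9 f4 3a 3f 2f c9 e2
  t2: 0d 24 c9 0d f4 f4 3a 3f

RES = [0x0d, 0x24, 0xc9, 0x0d, 0xf4, 0xf4, 0x3a, 0x3f]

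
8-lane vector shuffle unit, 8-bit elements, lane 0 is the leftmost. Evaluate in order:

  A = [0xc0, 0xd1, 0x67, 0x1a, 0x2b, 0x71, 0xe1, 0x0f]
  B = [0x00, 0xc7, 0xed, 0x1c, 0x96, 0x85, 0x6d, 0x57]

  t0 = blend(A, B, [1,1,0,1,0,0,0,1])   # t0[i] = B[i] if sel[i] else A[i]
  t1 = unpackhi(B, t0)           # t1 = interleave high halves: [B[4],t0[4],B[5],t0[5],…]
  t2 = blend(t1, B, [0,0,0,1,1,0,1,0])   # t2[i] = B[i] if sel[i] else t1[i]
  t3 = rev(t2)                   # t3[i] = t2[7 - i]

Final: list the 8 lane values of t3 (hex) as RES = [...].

  t0: 00 c7 67 1c 2b 71 e1 57
  t1: 96 2b 85 71 6d e1 57 57
  t2: 96 2b 85 1c 96 e1 6d 57
  t3: 57 6d e1 96 1c 85 2b 96

RES = [ 0x57  0x6d  0xe1  0x96  0x1c  0x85  0x2b  0x96 ]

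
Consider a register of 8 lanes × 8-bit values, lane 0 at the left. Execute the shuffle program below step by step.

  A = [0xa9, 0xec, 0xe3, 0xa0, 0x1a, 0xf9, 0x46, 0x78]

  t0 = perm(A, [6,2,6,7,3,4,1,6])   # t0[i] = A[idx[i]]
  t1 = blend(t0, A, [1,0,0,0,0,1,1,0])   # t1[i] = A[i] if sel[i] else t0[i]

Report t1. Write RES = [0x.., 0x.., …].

→ t0 |46|e3|46|78|a0|1a|ec|46|
→ t1 |a9|e3|46|78|a0|f9|46|46|

RES = [0xa9, 0xe3, 0x46, 0x78, 0xa0, 0xf9, 0x46, 0x46]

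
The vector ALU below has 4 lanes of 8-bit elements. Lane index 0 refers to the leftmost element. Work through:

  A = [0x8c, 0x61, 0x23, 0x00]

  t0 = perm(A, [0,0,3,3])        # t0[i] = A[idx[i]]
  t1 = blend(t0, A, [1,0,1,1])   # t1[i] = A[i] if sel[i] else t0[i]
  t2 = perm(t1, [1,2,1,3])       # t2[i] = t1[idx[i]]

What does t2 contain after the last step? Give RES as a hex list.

RES = [0x8c, 0x23, 0x8c, 0x00]

t0 = [0x8c, 0x8c, 0x00, 0x00]
t1 = [0x8c, 0x8c, 0x23, 0x00]
t2 = [0x8c, 0x23, 0x8c, 0x00]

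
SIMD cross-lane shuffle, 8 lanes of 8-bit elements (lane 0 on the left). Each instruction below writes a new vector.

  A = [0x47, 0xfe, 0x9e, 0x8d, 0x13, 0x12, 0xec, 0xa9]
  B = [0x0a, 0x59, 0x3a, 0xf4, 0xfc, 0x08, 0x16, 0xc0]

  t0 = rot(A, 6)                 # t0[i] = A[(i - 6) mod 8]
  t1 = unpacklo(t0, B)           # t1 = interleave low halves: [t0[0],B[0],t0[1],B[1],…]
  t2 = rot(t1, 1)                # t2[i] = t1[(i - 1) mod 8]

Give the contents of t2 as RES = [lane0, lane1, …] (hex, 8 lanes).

RES = [ 0xf4  0x9e  0x0a  0x8d  0x59  0x13  0x3a  0x12 ]

  t0: 9e 8d 13 12 ec a9 47 fe
  t1: 9e 0a 8d 59 13 3a 12 f4
  t2: f4 9e 0a 8d 59 13 3a 12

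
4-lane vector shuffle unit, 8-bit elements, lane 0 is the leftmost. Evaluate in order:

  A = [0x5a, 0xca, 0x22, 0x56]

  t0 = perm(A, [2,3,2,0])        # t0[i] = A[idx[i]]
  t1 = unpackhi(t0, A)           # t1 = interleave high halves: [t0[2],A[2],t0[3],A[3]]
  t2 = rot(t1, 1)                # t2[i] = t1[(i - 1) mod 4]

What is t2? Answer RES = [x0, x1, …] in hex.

RES = [0x56, 0x22, 0x22, 0x5a]

  t0: 22 56 22 5a
  t1: 22 22 5a 56
  t2: 56 22 22 5a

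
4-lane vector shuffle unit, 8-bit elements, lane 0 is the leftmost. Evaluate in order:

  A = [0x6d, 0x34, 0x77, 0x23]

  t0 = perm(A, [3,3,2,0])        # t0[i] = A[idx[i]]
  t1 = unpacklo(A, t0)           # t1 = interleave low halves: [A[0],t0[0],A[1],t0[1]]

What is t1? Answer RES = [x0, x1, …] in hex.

→ t0 |23|23|77|6d|
→ t1 |6d|23|34|23|

RES = [0x6d, 0x23, 0x34, 0x23]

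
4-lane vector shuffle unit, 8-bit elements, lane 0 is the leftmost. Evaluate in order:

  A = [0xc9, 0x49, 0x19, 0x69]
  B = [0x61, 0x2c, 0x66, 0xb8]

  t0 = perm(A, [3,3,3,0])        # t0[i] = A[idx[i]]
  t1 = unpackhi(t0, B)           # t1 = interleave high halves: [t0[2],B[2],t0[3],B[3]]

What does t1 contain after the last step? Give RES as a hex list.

t0 = [0x69, 0x69, 0x69, 0xc9]
t1 = [0x69, 0x66, 0xc9, 0xb8]

RES = [ 0x69  0x66  0xc9  0xb8 ]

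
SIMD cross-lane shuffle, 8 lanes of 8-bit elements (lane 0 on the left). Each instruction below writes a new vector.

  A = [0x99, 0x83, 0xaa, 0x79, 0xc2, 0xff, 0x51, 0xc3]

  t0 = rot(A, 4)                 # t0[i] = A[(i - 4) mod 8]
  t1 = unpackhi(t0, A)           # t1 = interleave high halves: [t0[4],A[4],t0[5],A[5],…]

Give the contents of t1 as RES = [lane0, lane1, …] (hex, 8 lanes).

RES = [ 0x99  0xc2  0x83  0xff  0xaa  0x51  0x79  0xc3 ]

  t0: c2 ff 51 c3 99 83 aa 79
  t1: 99 c2 83 ff aa 51 79 c3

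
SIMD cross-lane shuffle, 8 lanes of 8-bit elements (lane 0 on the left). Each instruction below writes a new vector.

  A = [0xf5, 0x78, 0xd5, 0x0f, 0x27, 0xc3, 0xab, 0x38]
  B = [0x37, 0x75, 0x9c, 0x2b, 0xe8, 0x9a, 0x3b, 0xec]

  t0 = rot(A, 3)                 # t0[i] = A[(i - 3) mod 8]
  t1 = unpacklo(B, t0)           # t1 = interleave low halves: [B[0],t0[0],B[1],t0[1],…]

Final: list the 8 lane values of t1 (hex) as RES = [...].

RES = [ 0x37  0xc3  0x75  0xab  0x9c  0x38  0x2b  0xf5 ]

→ t0 |c3|ab|38|f5|78|d5|0f|27|
→ t1 |37|c3|75|ab|9c|38|2b|f5|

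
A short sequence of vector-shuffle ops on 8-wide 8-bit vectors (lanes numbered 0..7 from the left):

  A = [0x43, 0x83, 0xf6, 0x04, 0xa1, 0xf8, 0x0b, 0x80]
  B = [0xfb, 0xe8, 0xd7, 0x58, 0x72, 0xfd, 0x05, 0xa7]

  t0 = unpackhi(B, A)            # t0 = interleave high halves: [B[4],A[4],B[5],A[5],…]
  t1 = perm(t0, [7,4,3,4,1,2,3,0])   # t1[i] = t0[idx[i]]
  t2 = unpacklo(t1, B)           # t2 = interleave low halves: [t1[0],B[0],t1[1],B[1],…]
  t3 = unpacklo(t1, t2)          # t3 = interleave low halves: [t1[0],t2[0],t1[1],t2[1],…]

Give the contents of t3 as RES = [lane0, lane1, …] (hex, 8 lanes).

RES = [ 0x80  0x80  0x05  0xfb  0xf8  0x05  0x05  0xe8 ]

t0 = [0x72, 0xa1, 0xfd, 0xf8, 0x05, 0x0b, 0xa7, 0x80]
t1 = [0x80, 0x05, 0xf8, 0x05, 0xa1, 0xfd, 0xf8, 0x72]
t2 = [0x80, 0xfb, 0x05, 0xe8, 0xf8, 0xd7, 0x05, 0x58]
t3 = [0x80, 0x80, 0x05, 0xfb, 0xf8, 0x05, 0x05, 0xe8]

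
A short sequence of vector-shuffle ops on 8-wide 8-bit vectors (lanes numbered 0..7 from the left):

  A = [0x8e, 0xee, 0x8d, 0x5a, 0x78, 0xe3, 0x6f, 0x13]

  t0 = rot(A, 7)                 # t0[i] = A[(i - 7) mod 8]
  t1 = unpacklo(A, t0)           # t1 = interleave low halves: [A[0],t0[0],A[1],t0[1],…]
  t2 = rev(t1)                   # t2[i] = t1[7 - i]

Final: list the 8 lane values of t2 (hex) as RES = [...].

RES = [ 0x78  0x5a  0x5a  0x8d  0x8d  0xee  0xee  0x8e ]

  t0: ee 8d 5a 78 e3 6f 13 8e
  t1: 8e ee ee 8d 8d 5a 5a 78
  t2: 78 5a 5a 8d 8d ee ee 8e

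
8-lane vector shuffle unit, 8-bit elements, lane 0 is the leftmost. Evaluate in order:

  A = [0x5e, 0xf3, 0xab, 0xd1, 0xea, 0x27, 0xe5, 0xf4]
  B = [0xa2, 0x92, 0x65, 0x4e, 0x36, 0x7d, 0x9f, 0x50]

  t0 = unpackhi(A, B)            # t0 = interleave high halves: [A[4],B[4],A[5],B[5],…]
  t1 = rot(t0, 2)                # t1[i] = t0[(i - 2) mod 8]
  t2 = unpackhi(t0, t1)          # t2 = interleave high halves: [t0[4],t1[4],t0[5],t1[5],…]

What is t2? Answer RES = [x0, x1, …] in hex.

t0 = [0xea, 0x36, 0x27, 0x7d, 0xe5, 0x9f, 0xf4, 0x50]
t1 = [0xf4, 0x50, 0xea, 0x36, 0x27, 0x7d, 0xe5, 0x9f]
t2 = [0xe5, 0x27, 0x9f, 0x7d, 0xf4, 0xe5, 0x50, 0x9f]

RES = [ 0xe5  0x27  0x9f  0x7d  0xf4  0xe5  0x50  0x9f ]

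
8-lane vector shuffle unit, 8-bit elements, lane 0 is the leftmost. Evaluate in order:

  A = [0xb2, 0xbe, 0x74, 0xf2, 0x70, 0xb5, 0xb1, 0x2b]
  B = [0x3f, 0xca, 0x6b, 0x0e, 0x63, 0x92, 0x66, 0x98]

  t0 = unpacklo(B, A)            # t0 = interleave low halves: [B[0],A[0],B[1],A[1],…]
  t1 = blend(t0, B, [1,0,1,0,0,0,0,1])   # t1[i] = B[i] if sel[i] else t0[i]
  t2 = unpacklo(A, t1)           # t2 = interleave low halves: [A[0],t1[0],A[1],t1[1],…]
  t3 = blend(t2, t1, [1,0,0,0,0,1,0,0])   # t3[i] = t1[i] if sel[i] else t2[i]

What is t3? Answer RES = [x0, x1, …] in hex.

RES = [0x3f, 0x3f, 0xbe, 0xb2, 0x74, 0x74, 0xf2, 0xbe]

→ t0 |3f|b2|ca|be|6b|74|0e|f2|
→ t1 |3f|b2|6b|be|6b|74|0e|98|
→ t2 |b2|3f|be|b2|74|6b|f2|be|
→ t3 |3f|3f|be|b2|74|74|f2|be|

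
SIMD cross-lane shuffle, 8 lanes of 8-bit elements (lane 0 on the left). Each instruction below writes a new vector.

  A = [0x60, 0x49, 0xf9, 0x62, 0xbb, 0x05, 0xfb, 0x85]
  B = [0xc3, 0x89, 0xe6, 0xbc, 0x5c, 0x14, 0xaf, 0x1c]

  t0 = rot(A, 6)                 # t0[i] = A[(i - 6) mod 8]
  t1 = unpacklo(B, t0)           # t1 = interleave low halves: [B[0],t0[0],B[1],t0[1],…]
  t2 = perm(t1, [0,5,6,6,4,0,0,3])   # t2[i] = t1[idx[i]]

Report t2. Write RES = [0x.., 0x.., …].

  t0: f9 62 bb 05 fb 85 60 49
  t1: c3 f9 89 62 e6 bb bc 05
  t2: c3 bb bc bc e6 c3 c3 62

RES = [0xc3, 0xbb, 0xbc, 0xbc, 0xe6, 0xc3, 0xc3, 0x62]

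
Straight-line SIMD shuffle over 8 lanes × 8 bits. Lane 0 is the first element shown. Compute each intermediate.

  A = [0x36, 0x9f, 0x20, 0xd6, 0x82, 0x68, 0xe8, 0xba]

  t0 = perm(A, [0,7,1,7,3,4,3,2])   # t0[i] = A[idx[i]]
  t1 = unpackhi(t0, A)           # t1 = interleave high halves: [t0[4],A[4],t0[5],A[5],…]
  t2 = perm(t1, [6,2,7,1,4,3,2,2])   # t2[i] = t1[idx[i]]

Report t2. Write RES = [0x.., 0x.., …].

RES = [ 0x20  0x82  0xba  0x82  0xd6  0x68  0x82  0x82 ]

  t0: 36 ba 9f ba d6 82 d6 20
  t1: d6 82 82 68 d6 e8 20 ba
  t2: 20 82 ba 82 d6 68 82 82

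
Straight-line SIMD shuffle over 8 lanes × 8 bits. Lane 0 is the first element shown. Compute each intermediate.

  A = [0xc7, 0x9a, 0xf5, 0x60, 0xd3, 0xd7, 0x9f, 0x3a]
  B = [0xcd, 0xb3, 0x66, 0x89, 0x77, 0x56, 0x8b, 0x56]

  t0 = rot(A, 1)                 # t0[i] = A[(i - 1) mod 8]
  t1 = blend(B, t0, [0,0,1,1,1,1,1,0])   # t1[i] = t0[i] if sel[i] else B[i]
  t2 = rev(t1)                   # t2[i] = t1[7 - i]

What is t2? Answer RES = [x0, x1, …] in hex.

RES = [ 0x56  0xd7  0xd3  0x60  0xf5  0x9a  0xb3  0xcd ]

→ t0 |3a|c7|9a|f5|60|d3|d7|9f|
→ t1 |cd|b3|9a|f5|60|d3|d7|56|
→ t2 |56|d7|d3|60|f5|9a|b3|cd|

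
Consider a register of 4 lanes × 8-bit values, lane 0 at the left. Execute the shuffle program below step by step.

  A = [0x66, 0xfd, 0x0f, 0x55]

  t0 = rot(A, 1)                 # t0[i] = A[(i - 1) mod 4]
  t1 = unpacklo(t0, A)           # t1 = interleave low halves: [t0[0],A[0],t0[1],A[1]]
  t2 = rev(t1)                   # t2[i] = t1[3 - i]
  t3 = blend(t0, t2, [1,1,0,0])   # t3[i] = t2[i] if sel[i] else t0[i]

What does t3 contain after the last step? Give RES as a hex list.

t0 = [0x55, 0x66, 0xfd, 0x0f]
t1 = [0x55, 0x66, 0x66, 0xfd]
t2 = [0xfd, 0x66, 0x66, 0x55]
t3 = [0xfd, 0x66, 0xfd, 0x0f]

RES = [0xfd, 0x66, 0xfd, 0x0f]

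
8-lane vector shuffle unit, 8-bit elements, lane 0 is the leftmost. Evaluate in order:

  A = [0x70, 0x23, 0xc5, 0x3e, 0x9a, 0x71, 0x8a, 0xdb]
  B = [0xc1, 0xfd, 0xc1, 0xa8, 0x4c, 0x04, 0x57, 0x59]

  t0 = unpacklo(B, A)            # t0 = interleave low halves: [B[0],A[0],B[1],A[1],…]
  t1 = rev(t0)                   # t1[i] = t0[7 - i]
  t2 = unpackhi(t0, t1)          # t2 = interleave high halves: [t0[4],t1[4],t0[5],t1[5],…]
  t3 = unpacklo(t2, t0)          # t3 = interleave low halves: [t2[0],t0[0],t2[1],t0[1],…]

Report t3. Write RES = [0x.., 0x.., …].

→ t0 |c1|70|fd|23|c1|c5|a8|3e|
→ t1 |3e|a8|c5|c1|23|fd|70|c1|
→ t2 |c1|23|c5|fd|a8|70|3e|c1|
→ t3 |c1|c1|23|70|c5|fd|fd|23|

RES = [0xc1, 0xc1, 0x23, 0x70, 0xc5, 0xfd, 0xfd, 0x23]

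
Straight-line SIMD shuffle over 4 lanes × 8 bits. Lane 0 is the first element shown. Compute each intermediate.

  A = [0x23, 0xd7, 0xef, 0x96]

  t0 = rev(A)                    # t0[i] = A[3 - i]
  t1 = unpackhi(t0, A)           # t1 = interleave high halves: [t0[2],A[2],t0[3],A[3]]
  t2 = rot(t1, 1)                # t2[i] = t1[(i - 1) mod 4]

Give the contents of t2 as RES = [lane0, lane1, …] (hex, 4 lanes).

RES = [ 0x96  0xd7  0xef  0x23 ]

→ t0 |96|ef|d7|23|
→ t1 |d7|ef|23|96|
→ t2 |96|d7|ef|23|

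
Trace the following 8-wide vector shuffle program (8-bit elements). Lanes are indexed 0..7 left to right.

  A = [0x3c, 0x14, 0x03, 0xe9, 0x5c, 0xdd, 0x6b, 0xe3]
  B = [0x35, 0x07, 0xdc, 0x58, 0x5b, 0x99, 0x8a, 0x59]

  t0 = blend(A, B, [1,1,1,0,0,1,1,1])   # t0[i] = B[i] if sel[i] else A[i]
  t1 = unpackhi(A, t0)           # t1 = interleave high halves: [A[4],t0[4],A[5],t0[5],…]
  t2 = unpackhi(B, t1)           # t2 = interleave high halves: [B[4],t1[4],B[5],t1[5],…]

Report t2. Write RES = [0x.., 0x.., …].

→ t0 |35|07|dc|e9|5c|99|8a|59|
→ t1 |5c|5c|dd|99|6b|8a|e3|59|
→ t2 |5b|6b|99|8a|8a|e3|59|59|

RES = [0x5b, 0x6b, 0x99, 0x8a, 0x8a, 0xe3, 0x59, 0x59]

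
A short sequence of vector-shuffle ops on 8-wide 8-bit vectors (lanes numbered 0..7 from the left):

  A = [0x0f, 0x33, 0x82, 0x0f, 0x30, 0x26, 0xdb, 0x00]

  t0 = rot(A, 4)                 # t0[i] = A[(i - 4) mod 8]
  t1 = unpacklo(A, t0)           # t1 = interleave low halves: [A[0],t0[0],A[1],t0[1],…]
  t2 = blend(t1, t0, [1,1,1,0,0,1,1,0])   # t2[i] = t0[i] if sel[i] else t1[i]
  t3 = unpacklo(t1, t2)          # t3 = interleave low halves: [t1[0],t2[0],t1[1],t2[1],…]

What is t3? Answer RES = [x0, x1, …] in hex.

→ t0 |30|26|db|00|0f|33|82|0f|
→ t1 |0f|30|33|26|82|db|0f|00|
→ t2 |30|26|db|26|82|33|82|00|
→ t3 |0f|30|30|26|33|db|26|26|

RES = [ 0x0f  0x30  0x30  0x26  0x33  0xdb  0x26  0x26 ]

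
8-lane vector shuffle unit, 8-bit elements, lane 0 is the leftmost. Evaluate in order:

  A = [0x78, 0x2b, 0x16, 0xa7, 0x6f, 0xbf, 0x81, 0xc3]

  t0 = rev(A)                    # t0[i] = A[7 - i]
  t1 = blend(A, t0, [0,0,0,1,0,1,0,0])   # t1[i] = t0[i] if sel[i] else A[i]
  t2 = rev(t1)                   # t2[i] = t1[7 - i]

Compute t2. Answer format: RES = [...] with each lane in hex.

  t0: c3 81 bf 6f a7 16 2b 78
  t1: 78 2b 16 6f 6f 16 81 c3
  t2: c3 81 16 6f 6f 16 2b 78

RES = [ 0xc3  0x81  0x16  0x6f  0x6f  0x16  0x2b  0x78 ]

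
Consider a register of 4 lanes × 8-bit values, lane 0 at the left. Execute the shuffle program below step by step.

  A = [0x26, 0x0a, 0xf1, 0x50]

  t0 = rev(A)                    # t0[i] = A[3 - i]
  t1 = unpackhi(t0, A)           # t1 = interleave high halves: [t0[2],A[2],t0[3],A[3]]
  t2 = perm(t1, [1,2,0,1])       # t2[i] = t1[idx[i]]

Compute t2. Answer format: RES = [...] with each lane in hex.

RES = [0xf1, 0x26, 0x0a, 0xf1]

t0 = [0x50, 0xf1, 0x0a, 0x26]
t1 = [0x0a, 0xf1, 0x26, 0x50]
t2 = [0xf1, 0x26, 0x0a, 0xf1]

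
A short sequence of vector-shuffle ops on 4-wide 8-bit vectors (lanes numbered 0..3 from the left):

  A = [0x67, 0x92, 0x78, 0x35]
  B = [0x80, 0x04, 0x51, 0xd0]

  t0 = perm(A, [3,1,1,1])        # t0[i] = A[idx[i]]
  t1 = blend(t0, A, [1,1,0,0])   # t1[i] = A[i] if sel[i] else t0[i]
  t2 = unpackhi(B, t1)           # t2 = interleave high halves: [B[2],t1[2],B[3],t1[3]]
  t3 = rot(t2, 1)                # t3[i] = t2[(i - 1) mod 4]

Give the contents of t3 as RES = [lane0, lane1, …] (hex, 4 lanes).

RES = [ 0x92  0x51  0x92  0xd0 ]

t0 = [0x35, 0x92, 0x92, 0x92]
t1 = [0x67, 0x92, 0x92, 0x92]
t2 = [0x51, 0x92, 0xd0, 0x92]
t3 = [0x92, 0x51, 0x92, 0xd0]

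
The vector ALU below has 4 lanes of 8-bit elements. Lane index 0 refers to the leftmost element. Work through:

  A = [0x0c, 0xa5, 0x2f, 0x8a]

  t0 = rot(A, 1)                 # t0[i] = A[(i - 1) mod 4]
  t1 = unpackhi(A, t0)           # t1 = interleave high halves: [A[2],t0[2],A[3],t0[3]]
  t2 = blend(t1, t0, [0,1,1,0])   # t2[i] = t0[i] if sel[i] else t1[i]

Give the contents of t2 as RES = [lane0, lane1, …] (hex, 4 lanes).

  t0: 8a 0c a5 2f
  t1: 2f a5 8a 2f
  t2: 2f 0c a5 2f

RES = [0x2f, 0x0c, 0xa5, 0x2f]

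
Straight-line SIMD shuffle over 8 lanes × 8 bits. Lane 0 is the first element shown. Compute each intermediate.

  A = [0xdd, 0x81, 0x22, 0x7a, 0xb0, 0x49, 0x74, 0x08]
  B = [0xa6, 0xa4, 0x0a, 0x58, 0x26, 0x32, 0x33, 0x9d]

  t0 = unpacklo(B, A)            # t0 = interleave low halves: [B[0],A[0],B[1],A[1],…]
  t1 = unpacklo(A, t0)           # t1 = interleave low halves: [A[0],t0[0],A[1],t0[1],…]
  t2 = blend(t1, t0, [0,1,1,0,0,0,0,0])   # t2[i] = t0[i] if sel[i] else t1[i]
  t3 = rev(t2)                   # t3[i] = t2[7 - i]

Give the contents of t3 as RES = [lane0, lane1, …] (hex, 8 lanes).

→ t0 |a6|dd|a4|81|0a|22|58|7a|
→ t1 |dd|a6|81|dd|22|a4|7a|81|
→ t2 |dd|dd|a4|dd|22|a4|7a|81|
→ t3 |81|7a|a4|22|dd|a4|dd|dd|

RES = [0x81, 0x7a, 0xa4, 0x22, 0xdd, 0xa4, 0xdd, 0xdd]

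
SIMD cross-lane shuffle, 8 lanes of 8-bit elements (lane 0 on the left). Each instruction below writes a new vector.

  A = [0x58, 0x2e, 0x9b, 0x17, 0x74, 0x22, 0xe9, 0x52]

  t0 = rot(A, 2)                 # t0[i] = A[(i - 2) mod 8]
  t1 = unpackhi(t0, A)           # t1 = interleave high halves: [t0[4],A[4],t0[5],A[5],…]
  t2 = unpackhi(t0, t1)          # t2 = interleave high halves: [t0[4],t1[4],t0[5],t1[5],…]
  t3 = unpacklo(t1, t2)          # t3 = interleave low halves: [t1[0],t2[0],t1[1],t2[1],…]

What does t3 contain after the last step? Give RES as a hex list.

RES = [ 0x9b  0x9b  0x74  0x74  0x17  0x17  0x22  0xe9 ]

→ t0 |e9|52|58|2e|9b|17|74|22|
→ t1 |9b|74|17|22|74|e9|22|52|
→ t2 |9b|74|17|e9|74|22|22|52|
→ t3 |9b|9b|74|74|17|17|22|e9|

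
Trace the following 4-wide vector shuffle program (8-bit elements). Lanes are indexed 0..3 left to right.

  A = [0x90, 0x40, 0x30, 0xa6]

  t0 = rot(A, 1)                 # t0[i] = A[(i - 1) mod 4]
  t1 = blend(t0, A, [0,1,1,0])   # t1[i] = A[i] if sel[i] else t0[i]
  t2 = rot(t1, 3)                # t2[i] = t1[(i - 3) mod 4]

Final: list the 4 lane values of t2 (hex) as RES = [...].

→ t0 |a6|90|40|30|
→ t1 |a6|40|30|30|
→ t2 |40|30|30|a6|

RES = [ 0x40  0x30  0x30  0xa6 ]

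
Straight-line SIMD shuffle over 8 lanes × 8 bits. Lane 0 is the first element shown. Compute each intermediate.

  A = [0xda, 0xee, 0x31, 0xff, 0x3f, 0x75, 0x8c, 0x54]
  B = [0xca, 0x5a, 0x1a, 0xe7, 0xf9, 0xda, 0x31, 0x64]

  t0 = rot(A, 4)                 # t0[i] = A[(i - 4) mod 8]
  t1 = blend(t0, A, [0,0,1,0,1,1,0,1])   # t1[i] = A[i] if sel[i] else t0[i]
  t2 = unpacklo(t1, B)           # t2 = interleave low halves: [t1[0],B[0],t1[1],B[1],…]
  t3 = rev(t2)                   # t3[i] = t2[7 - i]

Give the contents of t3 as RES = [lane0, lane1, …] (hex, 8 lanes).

  t0: 3f 75 8c 54 da ee 31 ff
  t1: 3f 75 31 54 3f 75 31 54
  t2: 3f ca 75 5a 31 1a 54 e7
  t3: e7 54 1a 31 5a 75 ca 3f

RES = [0xe7, 0x54, 0x1a, 0x31, 0x5a, 0x75, 0xca, 0x3f]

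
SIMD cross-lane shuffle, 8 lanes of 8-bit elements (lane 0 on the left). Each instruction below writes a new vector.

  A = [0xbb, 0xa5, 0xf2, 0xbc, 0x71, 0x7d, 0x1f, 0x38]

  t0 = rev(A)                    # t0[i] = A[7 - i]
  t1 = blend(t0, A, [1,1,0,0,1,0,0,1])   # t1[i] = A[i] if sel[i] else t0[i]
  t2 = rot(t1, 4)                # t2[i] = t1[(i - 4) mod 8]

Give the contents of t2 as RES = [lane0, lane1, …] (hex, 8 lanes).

→ t0 |38|1f|7d|71|bc|f2|a5|bb|
→ t1 |bb|a5|7d|71|71|f2|a5|38|
→ t2 |71|f2|a5|38|bb|a5|7d|71|

RES = [ 0x71  0xf2  0xa5  0x38  0xbb  0xa5  0x7d  0x71 ]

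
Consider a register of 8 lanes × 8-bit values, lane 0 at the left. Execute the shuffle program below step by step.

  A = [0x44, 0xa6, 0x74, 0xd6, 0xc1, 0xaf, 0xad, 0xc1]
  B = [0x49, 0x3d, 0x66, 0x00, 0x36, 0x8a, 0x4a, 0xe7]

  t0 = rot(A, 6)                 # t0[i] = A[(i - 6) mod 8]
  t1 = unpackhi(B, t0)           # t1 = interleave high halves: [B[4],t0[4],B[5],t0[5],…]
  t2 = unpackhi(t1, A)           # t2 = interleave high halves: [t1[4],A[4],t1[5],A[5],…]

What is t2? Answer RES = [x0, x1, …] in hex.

  t0: 74 d6 c1 af ad c1 44 a6
  t1: 36 ad 8a c1 4a 44 e7 a6
  t2: 4a c1 44 af e7 ad a6 c1

RES = [0x4a, 0xc1, 0x44, 0xaf, 0xe7, 0xad, 0xa6, 0xc1]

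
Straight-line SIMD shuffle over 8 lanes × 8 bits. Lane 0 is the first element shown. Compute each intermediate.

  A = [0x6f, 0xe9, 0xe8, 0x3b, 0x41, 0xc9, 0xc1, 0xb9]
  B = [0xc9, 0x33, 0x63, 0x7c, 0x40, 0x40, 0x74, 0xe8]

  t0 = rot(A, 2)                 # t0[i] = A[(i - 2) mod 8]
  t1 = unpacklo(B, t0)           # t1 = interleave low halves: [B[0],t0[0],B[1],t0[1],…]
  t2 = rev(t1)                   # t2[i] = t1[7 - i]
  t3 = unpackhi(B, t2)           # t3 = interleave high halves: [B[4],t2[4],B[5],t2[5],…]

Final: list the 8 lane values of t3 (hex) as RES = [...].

t0 = [0xc1, 0xb9, 0x6f, 0xe9, 0xe8, 0x3b, 0x41, 0xc9]
t1 = [0xc9, 0xc1, 0x33, 0xb9, 0x63, 0x6f, 0x7c, 0xe9]
t2 = [0xe9, 0x7c, 0x6f, 0x63, 0xb9, 0x33, 0xc1, 0xc9]
t3 = [0x40, 0xb9, 0x40, 0x33, 0x74, 0xc1, 0xe8, 0xc9]

RES = [ 0x40  0xb9  0x40  0x33  0x74  0xc1  0xe8  0xc9 ]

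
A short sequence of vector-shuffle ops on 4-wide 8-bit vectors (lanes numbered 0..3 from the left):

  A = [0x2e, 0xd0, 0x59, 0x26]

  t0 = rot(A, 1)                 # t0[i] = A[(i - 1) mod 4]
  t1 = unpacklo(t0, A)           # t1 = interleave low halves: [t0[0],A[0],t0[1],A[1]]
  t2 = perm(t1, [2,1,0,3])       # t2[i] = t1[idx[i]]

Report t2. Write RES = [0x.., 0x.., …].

RES = [0x2e, 0x2e, 0x26, 0xd0]

  t0: 26 2e d0 59
  t1: 26 2e 2e d0
  t2: 2e 2e 26 d0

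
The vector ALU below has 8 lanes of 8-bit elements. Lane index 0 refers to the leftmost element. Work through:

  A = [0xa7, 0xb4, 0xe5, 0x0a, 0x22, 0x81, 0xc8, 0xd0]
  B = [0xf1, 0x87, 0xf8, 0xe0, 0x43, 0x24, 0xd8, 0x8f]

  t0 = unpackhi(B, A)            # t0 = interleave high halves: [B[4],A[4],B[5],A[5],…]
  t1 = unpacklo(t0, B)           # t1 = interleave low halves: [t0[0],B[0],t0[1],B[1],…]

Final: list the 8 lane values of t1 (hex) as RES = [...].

→ t0 |43|22|24|81|d8|c8|8f|d0|
→ t1 |43|f1|22|87|24|f8|81|e0|

RES = [ 0x43  0xf1  0x22  0x87  0x24  0xf8  0x81  0xe0 ]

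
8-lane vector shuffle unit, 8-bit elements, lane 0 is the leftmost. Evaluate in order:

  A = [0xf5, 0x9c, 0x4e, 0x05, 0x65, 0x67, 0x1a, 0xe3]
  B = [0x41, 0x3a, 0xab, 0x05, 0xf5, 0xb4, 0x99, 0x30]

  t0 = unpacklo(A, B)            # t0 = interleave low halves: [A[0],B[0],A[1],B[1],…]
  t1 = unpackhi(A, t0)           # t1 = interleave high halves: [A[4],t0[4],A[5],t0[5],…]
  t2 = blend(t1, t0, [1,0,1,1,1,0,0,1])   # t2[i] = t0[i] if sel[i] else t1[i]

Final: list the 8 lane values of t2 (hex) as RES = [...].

RES = [ 0xf5  0x4e  0x9c  0x3a  0x4e  0x05  0xe3  0x05 ]

  t0: f5 41 9c 3a 4e ab 05 05
  t1: 65 4e 67 ab 1a 05 e3 05
  t2: f5 4e 9c 3a 4e 05 e3 05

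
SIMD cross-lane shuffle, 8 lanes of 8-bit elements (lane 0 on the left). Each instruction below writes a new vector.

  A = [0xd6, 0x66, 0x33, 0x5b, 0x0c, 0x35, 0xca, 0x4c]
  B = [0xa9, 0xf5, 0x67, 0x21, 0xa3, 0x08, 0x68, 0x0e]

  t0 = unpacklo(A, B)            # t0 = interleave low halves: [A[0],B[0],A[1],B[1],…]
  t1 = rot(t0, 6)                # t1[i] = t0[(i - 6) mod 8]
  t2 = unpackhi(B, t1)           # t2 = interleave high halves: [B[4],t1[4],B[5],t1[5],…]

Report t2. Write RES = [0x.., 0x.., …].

RES = [ 0xa3  0x5b  0x08  0x21  0x68  0xd6  0x0e  0xa9 ]

t0 = [0xd6, 0xa9, 0x66, 0xf5, 0x33, 0x67, 0x5b, 0x21]
t1 = [0x66, 0xf5, 0x33, 0x67, 0x5b, 0x21, 0xd6, 0xa9]
t2 = [0xa3, 0x5b, 0x08, 0x21, 0x68, 0xd6, 0x0e, 0xa9]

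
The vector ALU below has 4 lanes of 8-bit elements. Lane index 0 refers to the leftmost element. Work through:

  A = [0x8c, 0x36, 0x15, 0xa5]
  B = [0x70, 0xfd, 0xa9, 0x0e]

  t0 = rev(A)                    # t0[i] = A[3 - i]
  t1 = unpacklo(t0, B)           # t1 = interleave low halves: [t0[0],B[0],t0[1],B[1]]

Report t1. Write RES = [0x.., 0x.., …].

RES = [ 0xa5  0x70  0x15  0xfd ]

t0 = [0xa5, 0x15, 0x36, 0x8c]
t1 = [0xa5, 0x70, 0x15, 0xfd]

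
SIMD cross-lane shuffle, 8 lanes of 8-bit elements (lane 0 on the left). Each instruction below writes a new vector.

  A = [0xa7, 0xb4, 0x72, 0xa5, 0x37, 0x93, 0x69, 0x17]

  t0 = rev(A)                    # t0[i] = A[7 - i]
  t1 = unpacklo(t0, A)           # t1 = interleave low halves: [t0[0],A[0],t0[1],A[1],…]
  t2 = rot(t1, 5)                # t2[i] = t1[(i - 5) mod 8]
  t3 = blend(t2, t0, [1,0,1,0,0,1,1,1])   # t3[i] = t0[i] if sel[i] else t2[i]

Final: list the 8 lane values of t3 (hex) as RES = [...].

t0 = [0x17, 0x69, 0x93, 0x37, 0xa5, 0x72, 0xb4, 0xa7]
t1 = [0x17, 0xa7, 0x69, 0xb4, 0x93, 0x72, 0x37, 0xa5]
t2 = [0xb4, 0x93, 0x72, 0x37, 0xa5, 0x17, 0xa7, 0x69]
t3 = [0x17, 0x93, 0x93, 0x37, 0xa5, 0x72, 0xb4, 0xa7]

RES = [ 0x17  0x93  0x93  0x37  0xa5  0x72  0xb4  0xa7 ]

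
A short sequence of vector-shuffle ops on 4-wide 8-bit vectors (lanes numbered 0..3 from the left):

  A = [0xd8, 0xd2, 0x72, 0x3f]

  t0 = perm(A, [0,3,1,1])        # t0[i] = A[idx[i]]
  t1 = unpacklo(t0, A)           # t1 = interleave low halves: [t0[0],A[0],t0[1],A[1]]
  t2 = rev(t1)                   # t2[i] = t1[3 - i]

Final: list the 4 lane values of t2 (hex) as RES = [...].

RES = [ 0xd2  0x3f  0xd8  0xd8 ]

→ t0 |d8|3f|d2|d2|
→ t1 |d8|d8|3f|d2|
→ t2 |d2|3f|d8|d8|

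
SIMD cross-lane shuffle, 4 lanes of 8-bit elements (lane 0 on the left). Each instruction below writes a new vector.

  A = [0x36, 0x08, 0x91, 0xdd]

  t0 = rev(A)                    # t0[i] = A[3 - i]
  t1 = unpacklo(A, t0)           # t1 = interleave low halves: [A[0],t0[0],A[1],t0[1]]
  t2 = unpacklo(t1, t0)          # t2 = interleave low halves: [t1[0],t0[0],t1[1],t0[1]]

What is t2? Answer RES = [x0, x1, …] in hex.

RES = [0x36, 0xdd, 0xdd, 0x91]

→ t0 |dd|91|08|36|
→ t1 |36|dd|08|91|
→ t2 |36|dd|dd|91|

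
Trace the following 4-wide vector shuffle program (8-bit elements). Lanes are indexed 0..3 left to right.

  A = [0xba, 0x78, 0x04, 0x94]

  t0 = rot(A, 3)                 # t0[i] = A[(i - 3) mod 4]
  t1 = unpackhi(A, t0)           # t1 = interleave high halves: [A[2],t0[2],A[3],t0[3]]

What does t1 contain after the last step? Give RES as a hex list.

t0 = [0x78, 0x04, 0x94, 0xba]
t1 = [0x04, 0x94, 0x94, 0xba]

RES = [ 0x04  0x94  0x94  0xba ]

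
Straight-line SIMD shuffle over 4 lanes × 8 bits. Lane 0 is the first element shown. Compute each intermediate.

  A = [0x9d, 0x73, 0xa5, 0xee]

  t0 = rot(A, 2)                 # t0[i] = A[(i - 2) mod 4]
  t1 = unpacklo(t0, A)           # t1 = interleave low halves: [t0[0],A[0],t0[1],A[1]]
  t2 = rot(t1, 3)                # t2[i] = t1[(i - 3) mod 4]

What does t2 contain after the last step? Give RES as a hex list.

→ t0 |a5|ee|9d|73|
→ t1 |a5|9d|ee|73|
→ t2 |9d|ee|73|a5|

RES = [ 0x9d  0xee  0x73  0xa5 ]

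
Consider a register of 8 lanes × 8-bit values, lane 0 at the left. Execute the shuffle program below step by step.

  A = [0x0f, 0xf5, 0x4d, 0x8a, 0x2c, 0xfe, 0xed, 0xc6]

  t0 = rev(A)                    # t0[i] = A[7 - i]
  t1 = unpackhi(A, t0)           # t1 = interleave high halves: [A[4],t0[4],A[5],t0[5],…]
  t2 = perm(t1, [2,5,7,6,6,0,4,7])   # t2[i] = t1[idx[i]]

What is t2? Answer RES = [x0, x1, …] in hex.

t0 = [0xc6, 0xed, 0xfe, 0x2c, 0x8a, 0x4d, 0xf5, 0x0f]
t1 = [0x2c, 0x8a, 0xfe, 0x4d, 0xed, 0xf5, 0xc6, 0x0f]
t2 = [0xfe, 0xf5, 0x0f, 0xc6, 0xc6, 0x2c, 0xed, 0x0f]

RES = [ 0xfe  0xf5  0x0f  0xc6  0xc6  0x2c  0xed  0x0f ]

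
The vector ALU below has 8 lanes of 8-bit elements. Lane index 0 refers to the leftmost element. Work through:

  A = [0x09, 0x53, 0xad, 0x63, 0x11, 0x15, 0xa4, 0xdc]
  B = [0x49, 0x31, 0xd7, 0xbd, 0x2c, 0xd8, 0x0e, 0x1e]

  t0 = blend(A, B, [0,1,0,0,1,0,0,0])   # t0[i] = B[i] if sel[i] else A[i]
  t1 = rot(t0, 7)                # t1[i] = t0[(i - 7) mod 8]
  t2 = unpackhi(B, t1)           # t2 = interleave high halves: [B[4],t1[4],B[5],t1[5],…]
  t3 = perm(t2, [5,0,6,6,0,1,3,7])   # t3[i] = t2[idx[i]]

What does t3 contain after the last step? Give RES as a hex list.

RES = [ 0xdc  0x2c  0x1e  0x1e  0x2c  0x15  0xa4  0x09 ]

  t0: 09 31 ad 63 2c 15 a4 dc
  t1: 31 ad 63 2c 15 a4 dc 09
  t2: 2c 15 d8 a4 0e dc 1e 09
  t3: dc 2c 1e 1e 2c 15 a4 09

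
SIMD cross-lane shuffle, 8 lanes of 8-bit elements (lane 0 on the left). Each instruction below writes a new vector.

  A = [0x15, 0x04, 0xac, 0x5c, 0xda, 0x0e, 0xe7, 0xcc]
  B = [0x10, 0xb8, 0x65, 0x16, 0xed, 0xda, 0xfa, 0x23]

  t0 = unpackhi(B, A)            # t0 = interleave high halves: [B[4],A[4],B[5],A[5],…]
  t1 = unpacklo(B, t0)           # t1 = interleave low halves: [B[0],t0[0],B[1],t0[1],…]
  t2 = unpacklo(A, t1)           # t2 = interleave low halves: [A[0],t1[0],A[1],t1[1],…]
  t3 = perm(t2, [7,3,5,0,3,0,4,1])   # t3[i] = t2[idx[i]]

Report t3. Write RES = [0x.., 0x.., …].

RES = [ 0xda  0xed  0xb8  0x15  0xed  0x15  0xac  0x10 ]

→ t0 |ed|da|da|0e|fa|e7|23|cc|
→ t1 |10|ed|b8|da|65|da|16|0e|
→ t2 |15|10|04|ed|ac|b8|5c|da|
→ t3 |da|ed|b8|15|ed|15|ac|10|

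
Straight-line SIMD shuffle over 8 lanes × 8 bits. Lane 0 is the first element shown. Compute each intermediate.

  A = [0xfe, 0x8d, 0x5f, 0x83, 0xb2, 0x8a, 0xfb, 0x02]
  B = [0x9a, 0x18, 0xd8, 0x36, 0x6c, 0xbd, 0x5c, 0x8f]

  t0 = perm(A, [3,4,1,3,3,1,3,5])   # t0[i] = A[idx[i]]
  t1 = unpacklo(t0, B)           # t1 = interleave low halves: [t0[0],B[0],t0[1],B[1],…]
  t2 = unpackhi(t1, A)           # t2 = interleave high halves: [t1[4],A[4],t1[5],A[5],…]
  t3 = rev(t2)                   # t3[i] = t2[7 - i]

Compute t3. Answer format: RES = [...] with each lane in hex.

RES = [ 0x02  0x36  0xfb  0x83  0x8a  0xd8  0xb2  0x8d ]

  t0: 83 b2 8d 83 83 8d 83 8a
  t1: 83 9a b2 18 8d d8 83 36
  t2: 8d b2 d8 8a 83 fb 36 02
  t3: 02 36 fb 83 8a d8 b2 8d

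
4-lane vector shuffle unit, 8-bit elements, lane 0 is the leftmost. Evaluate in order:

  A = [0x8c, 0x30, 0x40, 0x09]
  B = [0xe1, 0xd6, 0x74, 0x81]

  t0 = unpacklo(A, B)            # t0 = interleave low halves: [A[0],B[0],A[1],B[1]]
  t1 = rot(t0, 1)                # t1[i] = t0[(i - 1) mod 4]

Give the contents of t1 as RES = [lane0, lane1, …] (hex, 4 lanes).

RES = [ 0xd6  0x8c  0xe1  0x30 ]

t0 = [0x8c, 0xe1, 0x30, 0xd6]
t1 = [0xd6, 0x8c, 0xe1, 0x30]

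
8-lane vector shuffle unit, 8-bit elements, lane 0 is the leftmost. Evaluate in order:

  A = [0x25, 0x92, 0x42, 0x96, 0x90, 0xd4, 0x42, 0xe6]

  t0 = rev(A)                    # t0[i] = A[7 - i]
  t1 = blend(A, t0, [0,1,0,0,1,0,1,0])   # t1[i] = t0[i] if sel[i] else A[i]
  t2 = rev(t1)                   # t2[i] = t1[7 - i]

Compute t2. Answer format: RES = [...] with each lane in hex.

→ t0 |e6|42|d4|90|96|42|92|25|
→ t1 |25|42|42|96|96|d4|92|e6|
→ t2 |e6|92|d4|96|96|42|42|25|

RES = [0xe6, 0x92, 0xd4, 0x96, 0x96, 0x42, 0x42, 0x25]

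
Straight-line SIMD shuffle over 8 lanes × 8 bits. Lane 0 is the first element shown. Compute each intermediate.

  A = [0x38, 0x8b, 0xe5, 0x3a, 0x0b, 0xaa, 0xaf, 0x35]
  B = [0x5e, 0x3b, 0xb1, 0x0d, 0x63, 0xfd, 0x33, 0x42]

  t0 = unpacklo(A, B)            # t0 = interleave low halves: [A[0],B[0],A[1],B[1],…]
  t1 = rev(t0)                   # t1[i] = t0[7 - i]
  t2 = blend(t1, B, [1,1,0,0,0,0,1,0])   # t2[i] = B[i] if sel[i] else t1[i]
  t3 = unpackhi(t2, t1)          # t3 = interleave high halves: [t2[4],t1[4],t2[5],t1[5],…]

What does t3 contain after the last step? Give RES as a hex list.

t0 = [0x38, 0x5e, 0x8b, 0x3b, 0xe5, 0xb1, 0x3a, 0x0d]
t1 = [0x0d, 0x3a, 0xb1, 0xe5, 0x3b, 0x8b, 0x5e, 0x38]
t2 = [0x5e, 0x3b, 0xb1, 0xe5, 0x3b, 0x8b, 0x33, 0x38]
t3 = [0x3b, 0x3b, 0x8b, 0x8b, 0x33, 0x5e, 0x38, 0x38]

RES = [0x3b, 0x3b, 0x8b, 0x8b, 0x33, 0x5e, 0x38, 0x38]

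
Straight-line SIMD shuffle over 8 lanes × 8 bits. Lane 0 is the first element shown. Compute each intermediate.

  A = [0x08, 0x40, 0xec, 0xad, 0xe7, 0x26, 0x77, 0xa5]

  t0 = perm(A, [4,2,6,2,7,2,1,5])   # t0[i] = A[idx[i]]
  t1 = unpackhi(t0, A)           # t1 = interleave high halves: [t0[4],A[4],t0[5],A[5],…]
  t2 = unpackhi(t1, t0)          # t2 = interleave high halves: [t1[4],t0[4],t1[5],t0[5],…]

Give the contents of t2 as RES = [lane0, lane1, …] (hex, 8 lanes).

RES = [ 0x40  0xa5  0x77  0xec  0x26  0x40  0xa5  0x26 ]

  t0: e7 ec 77 ec a5 ec 40 26
  t1: a5 e7 ec 26 40 77 26 a5
  t2: 40 a5 77 ec 26 40 a5 26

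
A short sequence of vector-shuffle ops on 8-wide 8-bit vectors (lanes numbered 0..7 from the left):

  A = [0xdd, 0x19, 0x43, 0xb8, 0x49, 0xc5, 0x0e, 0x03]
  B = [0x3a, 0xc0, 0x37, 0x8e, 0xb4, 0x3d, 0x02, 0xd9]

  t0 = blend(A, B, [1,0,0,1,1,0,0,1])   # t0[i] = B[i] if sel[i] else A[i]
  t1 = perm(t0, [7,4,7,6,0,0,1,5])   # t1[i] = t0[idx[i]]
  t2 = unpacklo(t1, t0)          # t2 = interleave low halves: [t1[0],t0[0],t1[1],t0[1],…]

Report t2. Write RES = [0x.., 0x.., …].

RES = [0xd9, 0x3a, 0xb4, 0x19, 0xd9, 0x43, 0x0e, 0x8e]

  t0: 3a 19 43 8e b4 c5 0e d9
  t1: d9 b4 d9 0e 3a 3a 19 c5
  t2: d9 3a b4 19 d9 43 0e 8e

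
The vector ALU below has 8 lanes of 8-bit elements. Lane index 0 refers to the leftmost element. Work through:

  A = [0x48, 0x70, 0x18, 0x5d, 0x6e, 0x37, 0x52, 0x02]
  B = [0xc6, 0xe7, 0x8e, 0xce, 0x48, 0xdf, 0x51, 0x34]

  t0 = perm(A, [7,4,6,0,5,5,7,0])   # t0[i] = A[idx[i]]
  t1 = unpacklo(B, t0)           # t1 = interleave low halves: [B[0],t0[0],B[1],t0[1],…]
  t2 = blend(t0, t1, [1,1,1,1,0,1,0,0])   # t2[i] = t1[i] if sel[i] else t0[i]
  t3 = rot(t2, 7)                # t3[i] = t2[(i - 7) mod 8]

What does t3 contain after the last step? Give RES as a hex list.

RES = [0x02, 0xe7, 0x6e, 0x37, 0x52, 0x02, 0x48, 0xc6]

  t0: 02 6e 52 48 37 37 02 48
  t1: c6 02 e7 6e 8e 52 ce 48
  t2: c6 02 e7 6e 37 52 02 48
  t3: 02 e7 6e 37 52 02 48 c6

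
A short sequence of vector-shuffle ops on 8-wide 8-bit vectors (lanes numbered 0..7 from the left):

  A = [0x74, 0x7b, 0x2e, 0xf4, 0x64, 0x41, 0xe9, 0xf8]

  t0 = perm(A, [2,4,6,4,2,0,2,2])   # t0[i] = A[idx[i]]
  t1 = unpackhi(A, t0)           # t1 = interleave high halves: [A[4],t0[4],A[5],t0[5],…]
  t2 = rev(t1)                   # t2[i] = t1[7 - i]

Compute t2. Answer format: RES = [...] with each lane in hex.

RES = [ 0x2e  0xf8  0x2e  0xe9  0x74  0x41  0x2e  0x64 ]

t0 = [0x2e, 0x64, 0xe9, 0x64, 0x2e, 0x74, 0x2e, 0x2e]
t1 = [0x64, 0x2e, 0x41, 0x74, 0xe9, 0x2e, 0xf8, 0x2e]
t2 = [0x2e, 0xf8, 0x2e, 0xe9, 0x74, 0x41, 0x2e, 0x64]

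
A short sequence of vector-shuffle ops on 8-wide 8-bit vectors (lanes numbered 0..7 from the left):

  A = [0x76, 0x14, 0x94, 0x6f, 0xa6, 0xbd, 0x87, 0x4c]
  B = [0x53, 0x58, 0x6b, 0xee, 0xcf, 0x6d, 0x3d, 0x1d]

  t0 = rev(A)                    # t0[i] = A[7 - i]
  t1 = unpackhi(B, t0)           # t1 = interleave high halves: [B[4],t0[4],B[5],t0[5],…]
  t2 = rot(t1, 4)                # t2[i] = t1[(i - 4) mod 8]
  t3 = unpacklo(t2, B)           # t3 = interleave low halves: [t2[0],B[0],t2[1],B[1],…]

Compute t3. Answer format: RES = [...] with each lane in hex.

RES = [ 0x3d  0x53  0x14  0x58  0x1d  0x6b  0x76  0xee ]

t0 = [0x4c, 0x87, 0xbd, 0xa6, 0x6f, 0x94, 0x14, 0x76]
t1 = [0xcf, 0x6f, 0x6d, 0x94, 0x3d, 0x14, 0x1d, 0x76]
t2 = [0x3d, 0x14, 0x1d, 0x76, 0xcf, 0x6f, 0x6d, 0x94]
t3 = [0x3d, 0x53, 0x14, 0x58, 0x1d, 0x6b, 0x76, 0xee]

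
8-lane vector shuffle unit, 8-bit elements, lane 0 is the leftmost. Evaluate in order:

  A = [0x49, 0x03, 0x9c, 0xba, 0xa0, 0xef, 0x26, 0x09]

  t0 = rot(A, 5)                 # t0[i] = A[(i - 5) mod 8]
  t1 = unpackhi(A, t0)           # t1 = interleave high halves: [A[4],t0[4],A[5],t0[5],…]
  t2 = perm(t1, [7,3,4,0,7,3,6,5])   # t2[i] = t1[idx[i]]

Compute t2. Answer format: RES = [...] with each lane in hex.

RES = [ 0x9c  0x49  0x26  0xa0  0x9c  0x49  0x09  0x03 ]

→ t0 |ba|a0|ef|26|09|49|03|9c|
→ t1 |a0|09|ef|49|26|03|09|9c|
→ t2 |9c|49|26|a0|9c|49|09|03|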